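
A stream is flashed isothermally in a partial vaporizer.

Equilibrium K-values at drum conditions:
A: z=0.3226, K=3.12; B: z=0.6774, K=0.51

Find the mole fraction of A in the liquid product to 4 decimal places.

x_A = 0.1877

Rachford–Rice: g(V/F) = Σ zᵢ(Kᵢ−1)/(1+V/F(Kᵢ−1)) = 0.
g(0) = ΣzᵢKᵢ − 1 = 0.3520 and g(1) = 1 − Σzᵢ/Kᵢ = -0.4316, so a root lies in (0, 1).
Binary case is linear: z₁(K₁−1)(1+V/F(K₂−1)) + z₂(K₂−1)(1+V/F(K₁−1)) = 0
⇒ V/F = [z₁(K₁−1)+z₂(K₂−1)] / [−(K₁−1)(K₂−1)] = 0.35199/1.03880 = 0.3388
Compositions from xᵢ = zᵢ/(1+V/F(Kᵢ−1)), yᵢ = Kᵢxᵢ:
  A: x = 0.1877, y = 0.5857
  B: x = 0.8123, y = 0.4143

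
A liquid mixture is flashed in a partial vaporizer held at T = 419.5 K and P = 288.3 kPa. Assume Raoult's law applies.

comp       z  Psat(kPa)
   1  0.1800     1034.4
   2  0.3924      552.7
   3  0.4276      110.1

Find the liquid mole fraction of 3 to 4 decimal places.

x_3 = 0.6747

Raoult's law: Kᵢ = Pᵢˢᵃᵗ/P = Pᵢˢᵃᵗ/288.3.
  K_1 = 1034.4/288.3 = 3.587929, K_2 = 552.7/288.3 = 1.917100, K_3 = 110.1/288.3 = 0.381894
Iterate (Newton) starting at V/F = 0.5:
  V/F = 0.5000: g = 0.06728, g' = -0.7264 → V/F = 0.5926
  V/F = 0.5926: g = -0.00007, g' = -0.7331 → V/F = 0.5925
Converged at V/F = 0.5925.
Compositions from xᵢ = zᵢ/(1+V/F(Kᵢ−1)), yᵢ = Kᵢxᵢ:
  1: x = 0.0711, y = 0.2549
  2: x = 0.2542, y = 0.4874
  3: x = 0.6747, y = 0.2577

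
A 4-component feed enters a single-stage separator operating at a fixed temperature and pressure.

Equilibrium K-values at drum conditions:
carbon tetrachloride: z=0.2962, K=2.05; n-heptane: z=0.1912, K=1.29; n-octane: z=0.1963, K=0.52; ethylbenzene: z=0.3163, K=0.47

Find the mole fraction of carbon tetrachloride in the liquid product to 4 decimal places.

Rachford–Rice: g(ψ) = Σ zᵢ(Kᵢ−1)/(1+ψ(Kᵢ−1)) = 0.
Feasibility: ΣzᵢKᵢ = 1.1046, Σzᵢ/Kᵢ = 1.3432 — both > 1, two phases present.
Newton–Raphson from ψ = 0.48:
  ψ = 0.4800: g = -0.09181, g' = -0.3929 → ψ = 0.2464
  ψ = 0.2464: g = -0.00083, g' = -0.3958 → ψ = 0.2443
Converged at ψ = 0.2443.
Compositions from xᵢ = zᵢ/(1+ψ(Kᵢ−1)), yᵢ = Kᵢxᵢ:
  carbon tetrachloride: x = 0.2357, y = 0.4833
  n-heptane: x = 0.1786, y = 0.2303
  n-octane: x = 0.2224, y = 0.1156
  ethylbenzene: x = 0.3633, y = 0.1708

x_carbon tetrachloride = 0.2357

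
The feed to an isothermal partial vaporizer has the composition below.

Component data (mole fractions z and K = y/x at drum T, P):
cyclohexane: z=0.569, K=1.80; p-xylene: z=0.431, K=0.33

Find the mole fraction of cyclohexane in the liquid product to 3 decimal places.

x_cyclohexane = 0.456

Rachford–Rice: g(ψ) = Σ zᵢ(Kᵢ−1)/(1+ψ(Kᵢ−1)) = 0.
Check two-phase: ΣzᵢKᵢ = 1.166 > 1 and Σzᵢ/Kᵢ = 1.622 > 1, so g(0) = 0.166 > 0 and g(1) = -0.622 < 0.
Binary case is linear: z₁(K₁−1)(1+ψ(K₂−1)) + z₂(K₂−1)(1+ψ(K₁−1)) = 0
⇒ ψ = [z₁(K₁−1)+z₂(K₂−1)] / [−(K₁−1)(K₂−1)] = 0.1664/0.5360 = 0.311
Compositions from xᵢ = zᵢ/(1+ψ(Kᵢ−1)), yᵢ = Kᵢxᵢ:
  cyclohexane: x = 0.456, y = 0.820
  p-xylene: x = 0.544, y = 0.180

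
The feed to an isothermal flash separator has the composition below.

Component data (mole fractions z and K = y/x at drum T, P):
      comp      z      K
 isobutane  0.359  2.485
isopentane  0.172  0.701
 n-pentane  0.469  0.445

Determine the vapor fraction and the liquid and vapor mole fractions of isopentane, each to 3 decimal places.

ψ = 0.300, x_isopentane = 0.189, y_isopentane = 0.132

Newton–Raphson from ψ = 0.58:
  ψ = 0.580: g = -0.1597, g' = -0.565 → ψ = 0.298
  ψ = 0.298: g = 0.0015, g' = -0.607 → ψ = 0.300
Converged at ψ = 0.300.
Compositions from xᵢ = zᵢ/(1+ψ(Kᵢ−1)), yᵢ = Kᵢxᵢ:
  isobutane: x = 0.248, y = 0.617
  isopentane: x = 0.189, y = 0.132
  n-pentane: x = 0.563, y = 0.250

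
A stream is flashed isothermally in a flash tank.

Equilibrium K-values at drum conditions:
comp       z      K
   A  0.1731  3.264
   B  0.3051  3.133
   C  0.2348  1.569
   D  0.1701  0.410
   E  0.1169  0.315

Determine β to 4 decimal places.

β = 0.9184

Rachford–Rice: g(β) = Σ zᵢ(Kᵢ−1)/(1+β(Kᵢ−1)) = 0.
Feasibility: ΣzᵢKᵢ = 1.9958, Σzᵢ/Kᵢ = 1.0861 — both > 1, two phases present.
Newton iteration, β⁰ = 0.62:
  β = 0.6200: g = 0.24458, g' = -0.7654 → β = 0.9395
  β = 0.9395: g = -0.02084, g' = -1.0067 → β = 0.9188
  β = 0.9188: g = -0.00043, g' = -0.9665 → β = 0.9184
Converged at β = 0.9184.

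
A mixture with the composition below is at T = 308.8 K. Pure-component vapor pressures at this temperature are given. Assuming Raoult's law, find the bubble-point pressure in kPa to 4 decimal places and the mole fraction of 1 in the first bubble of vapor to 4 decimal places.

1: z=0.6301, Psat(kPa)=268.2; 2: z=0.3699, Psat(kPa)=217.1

Pbub = 249.2981 kPa, y_1 = 0.6779

At the bubble point ψ → 0, so ΣzᵢKᵢ = 1 with Kᵢ = Pᵢˢᵃᵗ/P ⇒ P = ΣzᵢPᵢˢᵃᵗ.
P = 0.6301·268.2 + 0.3699·217.1 = 249.2981 kPa
yᵢ = zᵢPᵢˢᵃᵗ/P ⇒ y_1 = 0.6301·268.2/249.2981 = 0.6779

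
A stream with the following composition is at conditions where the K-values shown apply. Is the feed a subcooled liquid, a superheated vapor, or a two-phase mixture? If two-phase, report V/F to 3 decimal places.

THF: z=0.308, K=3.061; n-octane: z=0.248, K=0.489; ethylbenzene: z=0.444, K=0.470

two-phase, V/F = 0.253

ΣzᵢKᵢ = 1.273; Σzᵢ/Kᵢ = 1.552.
Both exceed 1, so a two-phase solution exists.
Material balance + equilibrium reduce to Σ zᵢ(Kᵢ−1)/(1+ψ(Kᵢ−1)) = 0.
Iterate (Newton) starting at ψ = 0.5:
  ψ = 0.500: g = -0.1778, g' = -0.665 → ψ = 0.233
  ψ = 0.233: g = 0.0168, g' = -0.843 → ψ = 0.253
Converged at ψ = 0.253.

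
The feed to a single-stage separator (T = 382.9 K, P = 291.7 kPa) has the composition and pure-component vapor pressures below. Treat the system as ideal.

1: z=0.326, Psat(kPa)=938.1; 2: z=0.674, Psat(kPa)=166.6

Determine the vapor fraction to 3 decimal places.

ψ = 0.456

Raoult's law: Kᵢ = Pᵢˢᵃᵗ/P = Pᵢˢᵃᵗ/291.7.
  K_1 = 938.1/291.7 = 3.21598, K_2 = 166.6/291.7 = 0.57113
Binary case is linear: z₁(K₁−1)(1+ψ(K₂−1)) + z₂(K₂−1)(1+ψ(K₁−1)) = 0
⇒ ψ = [z₁(K₁−1)+z₂(K₂−1)] / [−(K₁−1)(K₂−1)] = 0.4334/0.9504 = 0.456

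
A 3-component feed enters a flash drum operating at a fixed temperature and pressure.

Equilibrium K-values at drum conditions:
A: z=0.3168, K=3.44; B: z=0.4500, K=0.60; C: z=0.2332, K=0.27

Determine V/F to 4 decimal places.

Newton iteration, V/F⁰ = 0.5:
  V/F = 0.5000: g = -0.14489, g' = -0.8034 → V/F = 0.3196
  V/F = 0.3196: g = 0.00584, g' = -0.9014 → V/F = 0.3261
  V/F = 0.3261: g = 0.00002, g' = -0.8942 → V/F = 0.3262
Converged at V/F = 0.3262.

V/F = 0.3262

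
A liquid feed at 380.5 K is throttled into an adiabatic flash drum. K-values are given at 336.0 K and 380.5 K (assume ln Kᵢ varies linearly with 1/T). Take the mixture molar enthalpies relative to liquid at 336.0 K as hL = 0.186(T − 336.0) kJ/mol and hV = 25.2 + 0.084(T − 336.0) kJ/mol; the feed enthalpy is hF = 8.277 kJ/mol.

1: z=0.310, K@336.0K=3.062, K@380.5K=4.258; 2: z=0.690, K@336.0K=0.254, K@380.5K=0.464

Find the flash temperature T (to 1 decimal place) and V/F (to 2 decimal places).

T = 355.6 K, V/F = 0.20

Adiabatic flash: solve Rachford–Rice at each trial T, then check hF = ψ·hV(T) + (1−ψ)·hL(T).
  T = 336.0 K: K = (3.062, 0.254), RR gives ψ = 0.081, H_out = 2.039 kJ/mol
  T = 380.5 K: K = (4.258, 0.464), RR gives ψ = 0.367, H_out = 15.851 kJ/mol
  T = 358.2 K: K = (3.647, 0.350), RR gives ψ = 0.216, H_out = 9.081 kJ/mol
  T = 347.1 K: K = (3.351, 0.299), RR gives ψ = 0.149, H_out = 5.652 kJ/mol
  T = 352.6 K: K = (3.497, 0.324), RR gives ψ = 0.182, H_out = 7.366 kJ/mol
  T = 355.4 K: K = (3.571, 0.336), RR gives ψ = 0.199, H_out = 8.227 kJ/mol
  T = 356.8 K: K = (3.609, 0.343), RR gives ψ = 0.207, H_out = 8.654 kJ/mol
Linear interpolation between T = 355.4 (H_out = 8.227) and T = 356.8 (H_out = 8.654) on hF = 8.277 gives T ≈ 355.6 K, at which ψ = 0.20.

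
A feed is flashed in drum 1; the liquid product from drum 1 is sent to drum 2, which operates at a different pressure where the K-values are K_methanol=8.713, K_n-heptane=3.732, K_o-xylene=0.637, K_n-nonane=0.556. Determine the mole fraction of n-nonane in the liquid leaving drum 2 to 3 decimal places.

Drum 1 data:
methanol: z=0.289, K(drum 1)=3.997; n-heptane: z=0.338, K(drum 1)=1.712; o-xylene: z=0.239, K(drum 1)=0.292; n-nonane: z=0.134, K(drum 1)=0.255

x_n-nonane (drum 2) = 0.348

Drum 1:
Newton iteration, ψ₁⁰ = 0.5:
  ψ₁ = 0.500: g = 0.1031, g' = -0.985 → ψ₁ = 0.605
  ψ₁ = 0.605: g = -0.0013, g' = -1.025 → ψ₁ = 0.603
Converged at ψ₁ = 0.603.
Drum-1 compositions:
  methanol: x = 0.103, y = 0.411
  n-heptane: x = 0.236, y = 0.405
  o-xylene: x = 0.417, y = 0.122
  n-nonane: x = 0.243, y = 0.062
Drum-2 feed = drum-1 liquid: z₂ = (0.1029, 0.2364, 0.4172, 0.2434).
Drum 2:
Material balance + equilibrium reduce to Σ zᵢ(Kᵢ−1)/(1+ψ₂(Kᵢ−1)) = 0.
g(0) = ΣzᵢKᵢ − 1 = 1.180 and g(1) = 1 − Σzᵢ/Kᵢ = -0.168, so a root lies in (0, 1).
Iterate (Newton) starting at ψ₂ = 0.5:
  ψ₂ = 0.500: g = 0.1125, g' = -0.736 → ψ₂ = 0.653
  ψ₂ = 0.653: g = 0.0129, g' = -0.585 → ψ₂ = 0.675
Converged at ψ₂ = 0.675.
  methanol: x = 0.017, y = 0.144
  n-heptane: x = 0.083, y = 0.310
  o-xylene: x = 0.553, y = 0.352
  n-nonane: x = 0.348, y = 0.193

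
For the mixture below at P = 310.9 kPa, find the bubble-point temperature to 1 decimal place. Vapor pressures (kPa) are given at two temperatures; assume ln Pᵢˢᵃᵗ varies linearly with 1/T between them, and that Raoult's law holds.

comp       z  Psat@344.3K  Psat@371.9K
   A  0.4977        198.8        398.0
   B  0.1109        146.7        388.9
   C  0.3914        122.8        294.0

T = 366.8 K

Bubble-point temperature: ΣzᵢPᵢˢᵃᵗ(T) = P. Interpolate ln Pᵢˢᵃᵗ = aᵢ + bᵢ/T.
  T = 344.3 K: ΣzᵢPᵢˢᵃᵗ = 163.28 kPa
  T = 371.9 K: ΣzᵢPᵢˢᵃᵗ = 356.29 kPa
  T = 358.1 K: ΣzᵢPᵢˢᵃᵗ = 244.50 kPa
  T = 365.0 K: ΣzᵢPᵢˢᵃᵗ = 296.10 kPa
  T = 368.4 K: ΣzᵢPᵢˢᵃᵗ = 324.62 kPa
  T = 366.7 K: ΣzᵢPᵢˢᵃᵗ = 310.10 kPa
Interpolating between 366.7 K and 368.4 K gives T ≈ 366.8 K.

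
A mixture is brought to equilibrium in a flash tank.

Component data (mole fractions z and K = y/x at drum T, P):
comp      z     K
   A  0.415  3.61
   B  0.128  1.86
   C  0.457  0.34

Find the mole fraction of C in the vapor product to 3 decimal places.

y_C = 0.256

Material balance + equilibrium reduce to Σ zᵢ(Kᵢ−1)/(1+V/F(Kᵢ−1)) = 0.
Feasibility: ΣzᵢKᵢ = 1.892, Σzᵢ/Kᵢ = 1.528 — both > 1, two phases present.
Newton iteration, V/F⁰ = 0.5:
  V/F = 0.500: g = 0.0967, g' = -1.022 → V/F = 0.595
Converged at V/F = 0.595.
Compositions from xᵢ = zᵢ/(1+V/F(Kᵢ−1)), yᵢ = Kᵢxᵢ:
  A: x = 0.162, y = 0.587
  B: x = 0.085, y = 0.157
  C: x = 0.753, y = 0.256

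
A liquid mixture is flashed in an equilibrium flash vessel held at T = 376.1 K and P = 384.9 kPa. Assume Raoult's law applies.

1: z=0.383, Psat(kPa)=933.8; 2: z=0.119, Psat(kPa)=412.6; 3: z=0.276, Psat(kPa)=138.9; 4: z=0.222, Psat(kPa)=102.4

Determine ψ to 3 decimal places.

Raoult's law: Kᵢ = Pᵢˢᵃᵗ/P = Pᵢˢᵃᵗ/384.9.
  K_1 = 933.8/384.9 = 2.42608, K_2 = 412.6/384.9 = 1.07197, K_3 = 138.9/384.9 = 0.36087, K_4 = 102.4/384.9 = 0.26604
Let ψ = V/F and solve Σ zᵢ(Kᵢ−1)/(1+ψ(Kᵢ−1)) = 0.
Check two-phase: ΣzᵢKᵢ = 1.215 > 1 and Σzᵢ/Kᵢ = 1.868 > 1, so g(0) = 0.215 > 0 and g(1) = -0.868 < 0.
Iterate (Newton) starting at ψ = 0.5:
  ψ = 0.500: g = -0.1895, g' = -0.808 → ψ = 0.265
  ψ = 0.265: g = -0.0102, g' = -0.758 → ψ = 0.252
Converged at ψ = 0.252.

ψ = 0.252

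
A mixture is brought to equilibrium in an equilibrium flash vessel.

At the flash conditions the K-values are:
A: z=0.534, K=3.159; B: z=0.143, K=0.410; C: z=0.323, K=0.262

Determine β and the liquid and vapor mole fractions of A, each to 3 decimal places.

Let β = V/F and solve Σ zᵢ(Kᵢ−1)/(1+β(Kᵢ−1)) = 0.
g(0) = ΣzᵢKᵢ − 1 = 0.830 and g(1) = 1 − Σzᵢ/Kᵢ = -0.751, so a root lies in (0, 1).
Newton–Raphson from β = 0.36:
  β = 0.360: g = 0.2170, g' = -1.195 → β = 0.542
  β = 0.542: g = 0.0103, g' = -1.125 → β = 0.551
Converged at β = 0.551.
Compositions from xᵢ = zᵢ/(1+β(Kᵢ−1)), yᵢ = Kᵢxᵢ:
  A: x = 0.244, y = 0.771
  B: x = 0.212, y = 0.087
  C: x = 0.544, y = 0.143

β = 0.551, x_A = 0.244, y_A = 0.771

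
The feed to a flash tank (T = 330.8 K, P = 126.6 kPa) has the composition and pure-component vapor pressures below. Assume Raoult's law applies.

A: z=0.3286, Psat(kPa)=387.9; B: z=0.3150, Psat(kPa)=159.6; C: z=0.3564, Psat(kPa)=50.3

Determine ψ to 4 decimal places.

Raoult's law: Kᵢ = Pᵢˢᵃᵗ/P = Pᵢˢᵃᵗ/126.6.
  K_A = 387.9/126.6 = 3.063981, K_B = 159.6/126.6 = 1.260664, K_C = 50.3/126.6 = 0.397314
Material balance + equilibrium reduce to Σ zᵢ(Kᵢ−1)/(1+ψ(Kᵢ−1)) = 0.
Feasibility: ΣzᵢKᵢ = 1.5455, Σzᵢ/Kᵢ = 1.2541 — both > 1, two phases present.
Iterate (Newton) starting at ψ = 0.43:
  ψ = 0.4300: g = 0.14322, g' = -0.6461 → ψ = 0.6517
  ψ = 0.6517: g = 0.00568, g' = -0.6213 → ψ = 0.6608
Converged at ψ = 0.6608.

ψ = 0.6608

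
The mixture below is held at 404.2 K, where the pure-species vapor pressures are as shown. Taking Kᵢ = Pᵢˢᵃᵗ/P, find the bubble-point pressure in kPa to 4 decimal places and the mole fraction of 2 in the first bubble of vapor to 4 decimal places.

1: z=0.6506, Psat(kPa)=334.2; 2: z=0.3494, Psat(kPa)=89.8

Pbub = 248.8066 kPa, y_2 = 0.1261

At the bubble point ψ → 0, so ΣzᵢKᵢ = 1 with Kᵢ = Pᵢˢᵃᵗ/P ⇒ P = ΣzᵢPᵢˢᵃᵗ.
P = 0.6506·334.2 + 0.3494·89.8 = 248.8066 kPa
yᵢ = zᵢPᵢˢᵃᵗ/P ⇒ y_2 = 0.3494·89.8/248.8066 = 0.1261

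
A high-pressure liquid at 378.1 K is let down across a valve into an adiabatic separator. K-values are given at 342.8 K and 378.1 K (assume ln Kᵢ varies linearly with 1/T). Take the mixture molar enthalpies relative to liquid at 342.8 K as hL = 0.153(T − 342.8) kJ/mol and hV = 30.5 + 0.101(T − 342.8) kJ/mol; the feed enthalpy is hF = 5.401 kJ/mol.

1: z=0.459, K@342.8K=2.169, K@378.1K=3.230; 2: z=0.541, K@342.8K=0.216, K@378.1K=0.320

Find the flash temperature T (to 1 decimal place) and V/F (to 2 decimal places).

T = 346.0 K, V/F = 0.16

Adiabatic flash: solve Rachford–Rice at each trial T, then check hF = ψ·hV(T) + (1−ψ)·hL(T).
  T = 342.8 K: K = (2.169, 0.216), RR gives ψ = 0.123, H_out = 3.741 kJ/mol
  T = 378.1 K: K = (3.230, 0.320), RR gives ψ = 0.432, H_out = 17.795 kJ/mol
  T = 360.5 K: K = (2.674, 0.266), RR gives ψ = 0.302, H_out = 11.637 kJ/mol
  T = 351.6 K: K = (2.413, 0.240), RR gives ψ = 0.221, H_out = 7.991 kJ/mol
  T = 347.2 K: K = (2.289, 0.228), RR gives ψ = 0.175, H_out = 5.967 kJ/mol
  T = 345.0 K: K = (2.229, 0.222), RR gives ψ = 0.150, H_out = 4.883 kJ/mol
  T = 346.1 K: K = (2.259, 0.225), RR gives ψ = 0.162, H_out = 5.432 kJ/mol
Linear interpolation between T = 345.0 (H_out = 4.883) and T = 346.1 (H_out = 5.432) on hF = 5.401 gives T ≈ 346.0 K, at which ψ = 0.16.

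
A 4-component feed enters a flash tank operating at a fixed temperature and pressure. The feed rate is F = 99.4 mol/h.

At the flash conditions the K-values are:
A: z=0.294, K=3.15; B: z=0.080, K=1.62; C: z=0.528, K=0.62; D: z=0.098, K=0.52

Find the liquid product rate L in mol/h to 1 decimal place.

Rachford–Rice: g(V/F) = Σ zᵢ(Kᵢ−1)/(1+V/F(Kᵢ−1)) = 0.
Feasibility: ΣzᵢKᵢ = 1.434, Σzᵢ/Kᵢ = 1.183 — both > 1, two phases present.
Newton iteration, V/F⁰ = 0.35:
  V/F = 0.350: g = 0.1135, g' = -0.597 → V/F = 0.540
  V/F = 0.540: g = 0.0137, g' = -0.470 → V/F = 0.569
  V/F = 0.569: g = 0.0002, g' = -0.459 → V/F = 0.570
Converged at V/F = 0.570.
Then V = V/F·F = 0.5696·99.4 = 56.6 mol/h and L = F − V = 42.8 mol/h.

L = 42.8 mol/h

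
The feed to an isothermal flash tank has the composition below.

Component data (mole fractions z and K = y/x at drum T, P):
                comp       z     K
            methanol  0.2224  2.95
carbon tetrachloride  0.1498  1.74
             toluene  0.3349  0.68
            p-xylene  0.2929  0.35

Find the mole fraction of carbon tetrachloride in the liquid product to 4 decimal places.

Material balance + equilibrium reduce to Σ zᵢ(Kᵢ−1)/(1+ψ(Kᵢ−1)) = 0.
g(0) = ΣzᵢKᵢ − 1 = 0.2470 and g(1) = 1 − Σzᵢ/Kᵢ = -0.4908, so a root lies in (0, 1).
Newton iteration, ψ⁰ = 0.5:
  ψ = 0.5000: g = -0.10913, g' = -0.5807 → ψ = 0.3121
  ψ = 0.3121: g = 0.00178, g' = -0.6181 → ψ = 0.3149
Converged at ψ = 0.3150.
Compositions from xᵢ = zᵢ/(1+ψ(Kᵢ−1)), yᵢ = Kᵢxᵢ:
  methanol: x = 0.1378, y = 0.4065
  carbon tetrachloride: x = 0.1215, y = 0.2114
  toluene: x = 0.3724, y = 0.2533
  p-xylene: x = 0.3683, y = 0.1289

x_carbon tetrachloride = 0.1215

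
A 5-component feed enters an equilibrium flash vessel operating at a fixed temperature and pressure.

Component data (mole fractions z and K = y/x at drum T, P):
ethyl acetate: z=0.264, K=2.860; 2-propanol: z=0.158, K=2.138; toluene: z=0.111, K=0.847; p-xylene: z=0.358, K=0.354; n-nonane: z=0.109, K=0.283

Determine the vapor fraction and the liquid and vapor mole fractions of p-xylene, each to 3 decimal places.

ψ = 0.356, x_p-xylene = 0.465, y_p-xylene = 0.165

Let ψ = V/F and solve Σ zᵢ(Kᵢ−1)/(1+ψ(Kᵢ−1)) = 0.
Feasibility: ΣzᵢKᵢ = 1.344, Σzᵢ/Kᵢ = 1.694 — both > 1, two phases present.
Iterate (Newton) starting at ψ = 0.5:
  ψ = 0.500: g = -0.1128, g' = -0.793 → ψ = 0.358
  ψ = 0.358: g = -0.0013, g' = -0.790 → ψ = 0.356
Converged at ψ = 0.356.
Compositions from xᵢ = zᵢ/(1+ψ(Kᵢ−1)), yᵢ = Kᵢxᵢ:
  ethyl acetate: x = 0.159, y = 0.454
  2-propanol: x = 0.112, y = 0.240
  toluene: x = 0.117, y = 0.099
  p-xylene: x = 0.465, y = 0.165
  n-nonane: x = 0.146, y = 0.041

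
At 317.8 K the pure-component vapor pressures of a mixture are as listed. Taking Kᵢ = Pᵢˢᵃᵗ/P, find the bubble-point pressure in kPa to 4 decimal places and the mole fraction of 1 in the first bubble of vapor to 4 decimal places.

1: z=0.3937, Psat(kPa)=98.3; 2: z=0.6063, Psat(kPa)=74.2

At the bubble point ψ → 0, so ΣzᵢKᵢ = 1 with Kᵢ = Pᵢˢᵃᵗ/P ⇒ P = ΣzᵢPᵢˢᵃᵗ.
P = 0.3937·98.3 + 0.6063·74.2 = 83.6882 kPa
yᵢ = zᵢPᵢˢᵃᵗ/P ⇒ y_1 = 0.3937·98.3/83.6882 = 0.4624

Pbub = 83.6882 kPa, y_1 = 0.4624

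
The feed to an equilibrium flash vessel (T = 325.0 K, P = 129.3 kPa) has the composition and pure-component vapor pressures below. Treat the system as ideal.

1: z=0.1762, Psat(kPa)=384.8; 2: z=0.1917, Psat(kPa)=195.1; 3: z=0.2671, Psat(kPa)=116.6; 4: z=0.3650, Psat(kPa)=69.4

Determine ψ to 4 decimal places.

Raoult's law: Kᵢ = Pᵢˢᵃᵗ/P = Pᵢˢᵃᵗ/129.3.
  K_1 = 384.8/129.3 = 2.976025, K_2 = 195.1/129.3 = 1.508894, K_3 = 116.6/129.3 = 0.901779, K_4 = 69.4/129.3 = 0.536736
Rachford–Rice: g(ψ) = Σ zᵢ(Kᵢ−1)/(1+ψ(Kᵢ−1)) = 0.
Feasibility: ΣzᵢKᵢ = 1.2504, Σzᵢ/Kᵢ = 1.1625 — both > 1, two phases present.
Iterate (Newton) starting at ψ = 0.7:
  ψ = 0.7000: g = -0.06039, g' = -0.3227 → ψ = 0.5128
  ψ = 0.5128: g = 0.00088, g' = -0.3386 → ψ = 0.5155
Converged at ψ = 0.5155.

ψ = 0.5155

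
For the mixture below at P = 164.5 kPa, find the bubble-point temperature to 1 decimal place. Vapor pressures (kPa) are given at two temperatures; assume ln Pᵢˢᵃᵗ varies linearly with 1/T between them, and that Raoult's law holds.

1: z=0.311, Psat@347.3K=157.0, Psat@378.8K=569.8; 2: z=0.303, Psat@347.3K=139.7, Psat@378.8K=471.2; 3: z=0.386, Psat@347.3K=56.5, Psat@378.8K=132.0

T = 356.7 K

Bubble-point temperature: ΣzᵢPᵢˢᵃᵗ(T) = P. Interpolate ln Pᵢˢᵃᵗ = aᵢ + bᵢ/T.
  T = 347.3 K: ΣzᵢPᵢˢᵃᵗ = 112.97 kPa
  T = 378.8 K: ΣzᵢPᵢˢᵃᵗ = 370.93 kPa
  T = 363.1 K: ΣzᵢPᵢˢᵃᵗ = 209.82 kPa
  T = 355.2 K: ΣzᵢPᵢˢᵃᵗ = 154.89 kPa
  T = 359.1 K: ΣzᵢPᵢˢᵃᵗ = 180.19 kPa
  T = 357.1 K: ΣzᵢPᵢˢᵃᵗ = 166.80 kPa
Interpolating between 355.2 K and 357.1 K gives T ≈ 356.7 K.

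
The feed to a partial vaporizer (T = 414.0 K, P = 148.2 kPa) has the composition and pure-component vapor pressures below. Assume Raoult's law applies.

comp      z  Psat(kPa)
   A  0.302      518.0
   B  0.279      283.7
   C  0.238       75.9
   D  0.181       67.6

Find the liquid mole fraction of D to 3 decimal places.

Raoult's law: Kᵢ = Pᵢˢᵃᵗ/P = Pᵢˢᵃᵗ/148.2.
  K_A = 518.0/148.2 = 3.49528, K_B = 283.7/148.2 = 1.91430, K_C = 75.9/148.2 = 0.51215, K_D = 67.6/148.2 = 0.45614
Let β = V/F and solve Σ zᵢ(Kᵢ−1)/(1+β(Kᵢ−1)) = 0.
g(0) = ΣzᵢKᵢ − 1 = 0.794 and g(1) = 1 − Σzᵢ/Kᵢ = -0.094, so a root lies in (0, 1).
Iterate (Newton) starting at β = 0.5:
  β = 0.500: g = 0.2216, g' = -0.682 → β = 0.825
  β = 0.825: g = 0.0190, g' = -0.612 → β = 0.856
Converged at β = 0.856.
Compositions from xᵢ = zᵢ/(1+β(Kᵢ−1)), yᵢ = Kᵢxᵢ:
  A: x = 0.096, y = 0.337
  B: x = 0.157, y = 0.300
  C: x = 0.409, y = 0.209
  D: x = 0.339, y = 0.154

x_D = 0.339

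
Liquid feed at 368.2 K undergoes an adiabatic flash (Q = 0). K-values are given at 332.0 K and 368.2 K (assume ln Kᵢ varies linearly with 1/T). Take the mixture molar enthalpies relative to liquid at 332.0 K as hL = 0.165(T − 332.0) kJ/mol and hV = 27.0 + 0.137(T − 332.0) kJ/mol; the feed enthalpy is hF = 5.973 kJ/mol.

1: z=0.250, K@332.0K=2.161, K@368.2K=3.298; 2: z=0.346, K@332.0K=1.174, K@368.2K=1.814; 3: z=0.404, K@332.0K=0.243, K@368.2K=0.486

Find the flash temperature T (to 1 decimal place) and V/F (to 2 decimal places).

T = 336.9 K, V/F = 0.19

Adiabatic flash: solve Rachford–Rice at each trial T, then check hF = ψ·hV(T) + (1−ψ)·hL(T).
  T = 332.0 K: K = (2.161, 1.174, 0.243), RR gives ψ = 0.079, H_out = 2.132 kJ/mol
  T = 368.2 K: K = (3.298, 1.814, 0.486), RR gives ψ = 0.836, H_out = 27.704 kJ/mol
  T = 350.1 K: K = (2.699, 1.476, 0.350), RR gives ψ = 0.458, H_out = 15.121 kJ/mol
  T = 341.1 K: K = (2.424, 1.321, 0.293), RR gives ψ = 0.281, H_out = 9.011 kJ/mol
  T = 336.6 K: K = (2.292, 1.247, 0.268), RR gives ψ = 0.185, H_out = 5.738 kJ/mol
  T = 338.9 K: K = (2.359, 1.285, 0.281), RR gives ψ = 0.235, H_out = 7.437 kJ/mol
Linear interpolation between T = 336.6 (H_out = 5.738) and T = 338.9 (H_out = 7.437) on hF = 5.973 gives T ≈ 336.9 K, at which ψ = 0.19.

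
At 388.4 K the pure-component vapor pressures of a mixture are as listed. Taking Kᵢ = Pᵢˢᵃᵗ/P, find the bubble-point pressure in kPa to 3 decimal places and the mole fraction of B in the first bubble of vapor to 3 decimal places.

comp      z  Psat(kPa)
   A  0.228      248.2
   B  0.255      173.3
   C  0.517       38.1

At the bubble point ψ → 0, so ΣzᵢKᵢ = 1 with Kᵢ = Pᵢˢᵃᵗ/P ⇒ P = ΣzᵢPᵢˢᵃᵗ.
P = 0.228·248.2 + 0.255·173.3 + 0.517·38.1 = 120.479 kPa
yᵢ = zᵢPᵢˢᵃᵗ/P ⇒ y_B = 0.255·173.3/120.479 = 0.367

Pbub = 120.479 kPa, y_B = 0.367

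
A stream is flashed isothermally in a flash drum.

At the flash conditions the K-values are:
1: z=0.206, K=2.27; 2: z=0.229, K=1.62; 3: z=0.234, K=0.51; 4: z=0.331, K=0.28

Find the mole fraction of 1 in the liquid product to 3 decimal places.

x_1 = 0.187

Rachford–Rice: g(V/F) = Σ zᵢ(Kᵢ−1)/(1+V/F(Kᵢ−1)) = 0.
g(0) = ΣzᵢKᵢ − 1 = 0.051 and g(1) = 1 − Σzᵢ/Kᵢ = -0.873, so a root lies in (0, 1).
Iterate (Newton) starting at V/F = 0.37:
  V/F = 0.370: g = -0.1714, g' = -0.615 → V/F = 0.091
  V/F = 0.091: g = -0.0062, g' = -0.604 → V/F = 0.081
Converged at V/F = 0.081.
Compositions from xᵢ = zᵢ/(1+V/F(Kᵢ−1)), yᵢ = Kᵢxᵢ:
  1: x = 0.187, y = 0.424
  2: x = 0.218, y = 0.353
  3: x = 0.244, y = 0.124
  4: x = 0.351, y = 0.098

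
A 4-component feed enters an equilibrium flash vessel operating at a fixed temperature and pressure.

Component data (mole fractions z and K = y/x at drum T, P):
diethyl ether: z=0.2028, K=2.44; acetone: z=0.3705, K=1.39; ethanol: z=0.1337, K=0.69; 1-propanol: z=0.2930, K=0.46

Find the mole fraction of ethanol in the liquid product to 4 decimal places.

Rachford–Rice: g(β) = Σ zᵢ(Kᵢ−1)/(1+β(Kᵢ−1)) = 0.
g(0) = ΣzᵢKᵢ − 1 = 0.2369 and g(1) = 1 − Σzᵢ/Kᵢ = -0.1804, so a root lies in (0, 1).
Iterate (Newton) starting at β = 0.6:
  β = 0.6000: g = -0.01121, g' = -0.3644 → β = 0.5692
  β = 0.5692: g = -0.00004, g' = -0.3618 → β = 0.5691
Converged at β = 0.5691.
Compositions from xᵢ = zᵢ/(1+β(Kᵢ−1)), yᵢ = Kᵢxᵢ:
  diethyl ether: x = 0.1115, y = 0.2720
  acetone: x = 0.3032, y = 0.4215
  ethanol: x = 0.1623, y = 0.1120
  1-propanol: x = 0.4230, y = 0.1946

x_ethanol = 0.1623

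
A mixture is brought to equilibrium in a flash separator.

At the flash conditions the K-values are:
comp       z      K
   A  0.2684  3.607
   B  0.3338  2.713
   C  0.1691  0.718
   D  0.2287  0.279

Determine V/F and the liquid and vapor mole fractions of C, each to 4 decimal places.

V/F = 0.8157, x_C = 0.2196, y_C = 0.1577

Rachford–Rice: g(V/F) = Σ zᵢ(Kᵢ−1)/(1+V/F(Kᵢ−1)) = 0.
Check two-phase: ΣzᵢKᵢ = 2.0589 > 1 and Σzᵢ/Kᵢ = 1.2527 > 1, so g(0) = 1.0589 > 0 and g(1) = -0.2527 < 0.
Newton iteration, V/F⁰ = 0.5:
  V/F = 0.5000: g = 0.29840, g' = -0.9369 → V/F = 0.8185
  V/F = 0.8185: g = -0.00298, g' = -1.0859 → V/F = 0.8157
Converged at V/F = 0.8157.
Compositions from xᵢ = zᵢ/(1+V/F(Kᵢ−1)), yᵢ = Kᵢxᵢ:
  A: x = 0.0858, y = 0.3096
  B: x = 0.1392, y = 0.3777
  C: x = 0.2196, y = 0.1577
  D: x = 0.5553, y = 0.1549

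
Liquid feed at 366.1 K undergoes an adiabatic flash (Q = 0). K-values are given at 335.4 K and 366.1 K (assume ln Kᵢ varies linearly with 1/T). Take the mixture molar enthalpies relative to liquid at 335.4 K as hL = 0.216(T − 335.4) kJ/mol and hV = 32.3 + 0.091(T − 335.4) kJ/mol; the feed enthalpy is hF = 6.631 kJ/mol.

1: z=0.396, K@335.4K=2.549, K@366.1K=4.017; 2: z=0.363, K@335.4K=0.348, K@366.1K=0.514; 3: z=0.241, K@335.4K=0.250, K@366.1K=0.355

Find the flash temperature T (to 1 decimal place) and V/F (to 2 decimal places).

Adiabatic flash: solve Rachford–Rice at each trial T, then check hF = ψ·hV(T) + (1−ψ)·hL(T).
  T = 335.4 K: K = (2.549, 0.348, 0.250), RR gives ψ = 0.183, H_out = 5.900 kJ/mol
  T = 366.1 K: K = (4.017, 0.514, 0.355), RR gives ψ = 0.515, H_out = 21.282 kJ/mol
  T = 350.8 K: K = (3.234, 0.427, 0.300), RR gives ψ = 0.363, H_out = 14.347 kJ/mol
  T = 343.1 K: K = (2.879, 0.386, 0.275), RR gives ψ = 0.279, H_out = 10.412 kJ/mol
  T = 339.2 K: K = (2.709, 0.367, 0.262), RR gives ψ = 0.232, H_out = 8.218 kJ/mol
  T = 337.3 K: K = (2.628, 0.357, 0.256), RR gives ψ = 0.208, H_out = 7.084 kJ/mol
Linear interpolation between T = 335.4 (H_out = 5.900) and T = 337.3 (H_out = 7.084) on hF = 6.631 gives T ≈ 336.6 K, at which ψ = 0.20.

T = 336.6 K, V/F = 0.20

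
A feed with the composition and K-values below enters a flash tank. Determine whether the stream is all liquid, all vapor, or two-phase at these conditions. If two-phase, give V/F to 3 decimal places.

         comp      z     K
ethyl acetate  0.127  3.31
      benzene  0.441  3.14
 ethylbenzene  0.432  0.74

all vapor

ΣzᵢKᵢ = 2.125; Σzᵢ/Kᵢ = 0.763.
Since Σzᵢ/Kᵢ < 1 the mixture is above its dew point — single vapor phase.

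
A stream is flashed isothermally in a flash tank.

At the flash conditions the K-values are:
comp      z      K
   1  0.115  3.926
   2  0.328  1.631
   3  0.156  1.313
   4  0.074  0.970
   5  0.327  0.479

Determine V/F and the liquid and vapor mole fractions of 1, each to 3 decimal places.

V/F = 0.759, x_1 = 0.036, y_1 = 0.140

Material balance + equilibrium reduce to Σ zᵢ(Kᵢ−1)/(1+V/F(Kᵢ−1)) = 0.
g(0) = ΣzᵢKᵢ − 1 = 0.420 and g(1) = 1 − Σzᵢ/Kᵢ = -0.108, so a root lies in (0, 1).
Newton–Raphson from V/F = 0.5:
  V/F = 0.500: g = 0.1035, g' = -0.412 → V/F = 0.752
  V/F = 0.752: g = 0.0028, g' = -0.406 → V/F = 0.759
Converged at V/F = 0.759.
Compositions from xᵢ = zᵢ/(1+V/F(Kᵢ−1)), yᵢ = Kᵢxᵢ:
  1: x = 0.036, y = 0.140
  2: x = 0.222, y = 0.362
  3: x = 0.126, y = 0.166
  4: x = 0.076, y = 0.073
  5: x = 0.541, y = 0.259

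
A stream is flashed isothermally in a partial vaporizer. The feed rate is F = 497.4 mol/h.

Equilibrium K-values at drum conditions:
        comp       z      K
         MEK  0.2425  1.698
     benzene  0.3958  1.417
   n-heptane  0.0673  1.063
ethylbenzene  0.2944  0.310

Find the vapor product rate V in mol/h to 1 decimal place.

Rachford–Rice: g(ψ) = Σ zᵢ(Kᵢ−1)/(1+ψ(Kᵢ−1)) = 0.
Feasibility: ΣzᵢKᵢ = 1.1354, Σzᵢ/Kᵢ = 1.4351 — both > 1, two phases present.
Iterate (Newton) starting at ψ = 0.39:
  ψ = 0.3900: g = 0.00122, g' = -0.3865 → ψ = 0.3932
Converged at ψ = 0.3932.
Then V = ψ·F = 0.3932·497.4 = 195.6 mol/h and L = F − V = 301.8 mol/h.

V = 195.6 mol/h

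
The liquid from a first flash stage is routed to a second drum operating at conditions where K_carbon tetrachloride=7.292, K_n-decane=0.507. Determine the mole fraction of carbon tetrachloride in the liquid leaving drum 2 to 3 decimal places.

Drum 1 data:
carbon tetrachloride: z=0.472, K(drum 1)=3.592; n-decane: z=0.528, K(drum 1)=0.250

x_carbon tetrachloride (drum 2) = 0.073

Drum 1:
Binary case is linear: z₁(K₁−1)(1+ψ₁(K₂−1)) + z₂(K₂−1)(1+ψ₁(K₁−1)) = 0
⇒ ψ₁ = [z₁(K₁−1)+z₂(K₂−1)] / [−(K₁−1)(K₂−1)] = 0.8274/1.9440 = 0.426
Drum-1 compositions:
  carbon tetrachloride: x = 0.224, y = 0.806
  n-decane: x = 0.776, y = 0.194
Drum-2 feed = drum-1 liquid: z₂ = (0.2244, 0.7756).
Drum 2:
Rachford–Rice: g(ψ₂) = Σ zᵢ(Kᵢ−1)/(1+ψ₂(Kᵢ−1)) = 0.
g(0) = ΣzᵢKᵢ − 1 = 1.030 and g(1) = 1 − Σzᵢ/Kᵢ = -0.561, so a root lies in (0, 1).
Binary case is linear: z₁(K₁−1)(1+ψ₂(K₂−1)) + z₂(K₂−1)(1+ψ₂(K₁−1)) = 0
⇒ ψ₂ = [z₁(K₁−1)+z₂(K₂−1)] / [−(K₁−1)(K₂−1)] = 1.0297/3.1020 = 0.332
  carbon tetrachloride: x = 0.073, y = 0.530
  n-decane: x = 0.927, y = 0.470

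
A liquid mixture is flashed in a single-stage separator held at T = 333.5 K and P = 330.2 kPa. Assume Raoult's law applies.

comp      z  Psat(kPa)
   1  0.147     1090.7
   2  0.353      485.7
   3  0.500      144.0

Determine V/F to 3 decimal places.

V/F = 0.312

Raoult's law: Kᵢ = Pᵢˢᵃᵗ/P = Pᵢˢᵃᵗ/330.2.
  K_1 = 1090.7/330.2 = 3.30315, K_2 = 485.7/330.2 = 1.47093, K_3 = 144.0/330.2 = 0.43610
Newton iteration, V/F⁰ = 0.5:
  V/F = 0.500: g = -0.1008, g' = -0.528 → V/F = 0.309
  V/F = 0.309: g = 0.0013, g' = -0.559 → V/F = 0.312
Converged at V/F = 0.312.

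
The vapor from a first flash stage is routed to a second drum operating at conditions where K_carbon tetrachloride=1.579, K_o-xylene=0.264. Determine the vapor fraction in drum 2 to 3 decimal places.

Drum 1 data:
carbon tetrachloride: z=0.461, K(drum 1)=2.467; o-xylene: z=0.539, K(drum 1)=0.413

Drum 1:
Rachford–Rice: g(ψ₁) = Σ zᵢ(Kᵢ−1)/(1+ψ₁(Kᵢ−1)) = 0.
Check two-phase: ΣzᵢKᵢ = 1.360 > 1 and Σzᵢ/Kᵢ = 1.492 > 1, so g(0) = 0.360 > 0 and g(1) = -0.492 < 0.
Newton–Raphson from ψ₁ = 0.55:
  ψ₁ = 0.550: g = -0.0930, g' = -0.709 → ψ₁ = 0.419
  ψ₁ = 0.419: g = -0.0007, g' = -0.707 → ψ₁ = 0.418
Converged at ψ₁ = 0.418.
Drum-1 compositions:
  carbon tetrachloride: x = 0.286, y = 0.705
  o-xylene: x = 0.714, y = 0.295
Drum-2 feed = drum-1 vapor: z₂ = (0.7050, 0.2950).
Drum 2:
Let ψ₂ = V/F and solve Σ zᵢ(Kᵢ−1)/(1+ψ₂(Kᵢ−1)) = 0.
Feasibility: ΣzᵢKᵢ = 1.191, Σzᵢ/Kᵢ = 1.564 — both > 1, two phases present.
Iterate (Newton) starting at ψ₂ = 0.53:
  ψ₂ = 0.530: g = -0.0436, g' = -0.568 → ψ₂ = 0.453
  ψ₂ = 0.453: g = -0.0024, g' = -0.508 → ψ₂ = 0.448
Converged at ψ₂ = 0.448.
  carbon tetrachloride: x = 0.560, y = 0.884
  o-xylene: x = 0.440, y = 0.116

V/F (drum 2) = 0.448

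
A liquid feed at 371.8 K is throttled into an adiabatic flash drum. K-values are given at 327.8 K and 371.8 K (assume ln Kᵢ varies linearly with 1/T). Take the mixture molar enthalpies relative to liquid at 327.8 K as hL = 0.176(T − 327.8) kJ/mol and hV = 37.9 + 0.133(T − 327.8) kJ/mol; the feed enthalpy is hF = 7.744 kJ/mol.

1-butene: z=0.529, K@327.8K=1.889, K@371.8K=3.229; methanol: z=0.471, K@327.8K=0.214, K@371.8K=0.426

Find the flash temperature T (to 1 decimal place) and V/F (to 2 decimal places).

Adiabatic flash: solve Rachford–Rice at each trial T, then check hF = ψ·hV(T) + (1−ψ)·hL(T).
  T = 327.8 K: K = (1.889, 0.214), RR gives ψ = 0.143, H_out = 5.428 kJ/mol
  T = 371.8 K: K = (3.229, 0.426), RR gives ψ = 0.710, H_out = 33.320 kJ/mol
  T = 349.8 K: K = (2.512, 0.309), RR gives ψ = 0.453, H_out = 20.630 kJ/mol
  T = 338.8 K: K = (2.188, 0.258), RR gives ψ = 0.317, H_out = 13.802 kJ/mol
  T = 333.3 K: K = (2.036, 0.236), RR gives ψ = 0.237, H_out = 9.902 kJ/mol
  T = 330.6 K: K = (1.963, 0.225), RR gives ψ = 0.193, H_out = 7.794 kJ/mol
  T = 329.2 K: K = (1.926, 0.219), RR gives ψ = 0.169, H_out = 6.636 kJ/mol
Linear interpolation between T = 329.2 (H_out = 6.636) and T = 330.6 (H_out = 7.794) on hF = 7.744 gives T ≈ 330.5 K, at which ψ = 0.19.

T = 330.5 K, V/F = 0.19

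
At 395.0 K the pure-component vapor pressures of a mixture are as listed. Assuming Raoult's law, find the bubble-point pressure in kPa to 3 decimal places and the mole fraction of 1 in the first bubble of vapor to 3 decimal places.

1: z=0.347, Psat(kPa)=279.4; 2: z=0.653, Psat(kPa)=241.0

Pbub = 254.325 kPa, y_1 = 0.381

At the bubble point ψ → 0, so ΣzᵢKᵢ = 1 with Kᵢ = Pᵢˢᵃᵗ/P ⇒ P = ΣzᵢPᵢˢᵃᵗ.
P = 0.347·279.4 + 0.653·241.0 = 254.325 kPa
yᵢ = zᵢPᵢˢᵃᵗ/P ⇒ y_1 = 0.347·279.4/254.325 = 0.381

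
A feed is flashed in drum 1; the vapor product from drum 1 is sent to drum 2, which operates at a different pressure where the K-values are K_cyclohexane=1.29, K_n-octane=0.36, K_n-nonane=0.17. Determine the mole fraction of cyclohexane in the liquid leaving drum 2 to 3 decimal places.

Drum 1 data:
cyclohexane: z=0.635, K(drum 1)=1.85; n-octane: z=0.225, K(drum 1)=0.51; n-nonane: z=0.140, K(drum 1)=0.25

Drum 1:
Rachford–Rice: g(ψ₁) = Σ zᵢ(Kᵢ−1)/(1+ψ₁(Kᵢ−1)) = 0.
Feasibility: ΣzᵢKᵢ = 1.325, Σzᵢ/Kᵢ = 1.344 — both > 1, two phases present.
Iterate (Newton) starting at ψ₁ = 0.5:
  ψ₁ = 0.500: g = 0.0647, g' = -0.522 → ψ₁ = 0.624
  ψ₁ = 0.624: g = -0.0035, g' = -0.586 → ψ₁ = 0.618
Converged at ψ₁ = 0.618.
Drum-1 compositions:
  cyclohexane: x = 0.416, y = 0.770
  n-octane: x = 0.323, y = 0.165
  n-nonane: x = 0.261, y = 0.065
Drum-2 feed = drum-1 vapor: z₂ = (0.7702, 0.1646, 0.0652).
Drum 2:
Material balance + equilibrium reduce to Σ zᵢ(Kᵢ−1)/(1+ψ₂(Kᵢ−1)) = 0.
Feasibility: ΣzᵢKᵢ = 1.064, Σzᵢ/Kᵢ = 1.438 — both > 1, two phases present.
Iterate (Newton) starting at ψ₂ = 0.5:
  ψ₂ = 0.500: g = -0.0524, g' = -0.327 → ψ₂ = 0.339
  ψ₂ = 0.339: g = -0.0066, g' = -0.251 → ψ₂ = 0.313
Converged at ψ₂ = 0.313.
  cyclohexane: x = 0.706, y = 0.911
  n-octane: x = 0.206, y = 0.074
  n-nonane: x = 0.088, y = 0.015

x_cyclohexane (drum 2) = 0.706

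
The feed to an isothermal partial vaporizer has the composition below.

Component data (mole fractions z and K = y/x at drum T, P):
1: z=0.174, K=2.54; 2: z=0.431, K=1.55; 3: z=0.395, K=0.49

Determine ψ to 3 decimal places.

Material balance + equilibrium reduce to Σ zᵢ(Kᵢ−1)/(1+ψ(Kᵢ−1)) = 0.
Check two-phase: ΣzᵢKᵢ = 1.304 > 1 and Σzᵢ/Kᵢ = 1.153 > 1, so g(0) = 0.304 > 0 and g(1) = -0.153 < 0.
Newton iteration, ψ⁰ = 0.31:
  ψ = 0.310: g = 0.1446, g' = -0.429 → ψ = 0.647
  ψ = 0.647: g = 0.0084, g' = -0.403 → ψ = 0.668
Converged at ψ = 0.668.

ψ = 0.668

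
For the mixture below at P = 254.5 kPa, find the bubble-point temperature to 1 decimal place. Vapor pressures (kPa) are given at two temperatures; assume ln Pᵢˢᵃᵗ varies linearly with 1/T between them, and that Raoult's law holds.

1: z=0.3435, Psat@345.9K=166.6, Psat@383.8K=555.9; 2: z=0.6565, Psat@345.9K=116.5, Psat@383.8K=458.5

Bubble-point temperature: ΣzᵢPᵢˢᵃᵗ(T) = P. Interpolate ln Pᵢˢᵃᵗ = aᵢ + bᵢ/T.
  T = 345.9 K: ΣzᵢPᵢˢᵃᵗ = 133.71 kPa
  T = 383.8 K: ΣzᵢPᵢˢᵃᵗ = 491.96 kPa
  T = 364.9 K: ΣzᵢPᵢˢᵃᵗ = 265.54 kPa
  T = 355.4 K: ΣzᵢPᵢˢᵃᵗ = 190.12 kPa
  T = 360.1 K: ΣzᵢPᵢˢᵃᵗ = 224.77 kPa
  T = 362.5 K: ΣzᵢPᵢˢᵃᵗ = 244.44 kPa
  T = 363.7 K: ΣzᵢPᵢˢᵃᵗ = 254.80 kPa
Interpolating between 362.5 K and 363.7 K gives T ≈ 363.7 K.

T = 363.7 K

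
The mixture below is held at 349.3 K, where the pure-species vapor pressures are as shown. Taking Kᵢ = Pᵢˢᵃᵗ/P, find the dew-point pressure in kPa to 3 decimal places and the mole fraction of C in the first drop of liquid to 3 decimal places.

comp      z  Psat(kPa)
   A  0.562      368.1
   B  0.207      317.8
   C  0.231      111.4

At the dew point ψ → 1, so Σzᵢ/Kᵢ = 1 with Kᵢ = Pᵢˢᵃᵗ/P ⇒ 1/P = Σzᵢ/Pᵢˢᵃᵗ.
1/P = 0.562/368.1 + 0.207/317.8 + 0.231/111.4 = 0.004252 ⇒ P = 235.199 kPa
xᵢ = zᵢP/Pᵢˢᵃᵗ ⇒ x_C = 0.231·235.199/111.4 = 0.488

Pdew = 235.199 kPa, x_C = 0.488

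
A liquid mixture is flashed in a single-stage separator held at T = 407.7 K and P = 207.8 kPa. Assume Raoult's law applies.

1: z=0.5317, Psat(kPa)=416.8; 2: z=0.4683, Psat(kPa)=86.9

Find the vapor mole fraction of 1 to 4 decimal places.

y_1 = 0.7351

Raoult's law: Kᵢ = Pᵢˢᵃᵗ/P = Pᵢˢᵃᵗ/207.8.
  K_1 = 416.8/207.8 = 2.005775, K_2 = 86.9/207.8 = 0.418191
Binary case is linear: z₁(K₁−1)(1+ψ(K₂−1)) + z₂(K₂−1)(1+ψ(K₁−1)) = 0
⇒ ψ = [z₁(K₁−1)+z₂(K₂−1)] / [−(K₁−1)(K₂−1)] = 0.26231/0.58517 = 0.4483
Compositions from xᵢ = zᵢ/(1+ψ(Kᵢ−1)), yᵢ = Kᵢxᵢ:
  1: x = 0.3665, y = 0.7351
  2: x = 0.6335, y = 0.2649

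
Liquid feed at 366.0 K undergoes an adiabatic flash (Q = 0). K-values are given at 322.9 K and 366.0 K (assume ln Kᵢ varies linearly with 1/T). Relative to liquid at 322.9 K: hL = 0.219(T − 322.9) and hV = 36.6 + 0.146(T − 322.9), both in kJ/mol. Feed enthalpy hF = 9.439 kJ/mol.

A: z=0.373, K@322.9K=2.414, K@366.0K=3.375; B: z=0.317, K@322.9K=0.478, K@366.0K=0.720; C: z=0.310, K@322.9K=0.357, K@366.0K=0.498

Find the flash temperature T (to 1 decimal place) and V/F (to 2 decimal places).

Adiabatic flash: solve Rachford–Rice at each trial T, then check hF = ψ·hV(T) + (1−ψ)·hL(T).
  T = 322.9 K: K = (2.414, 0.478, 0.357), RR gives ψ = 0.197, H_out = 7.202 kJ/mol
  T = 366.0 K: K = (3.375, 0.720, 0.498), RR gives ψ = 0.666, H_out = 31.734 kJ/mol
  T = 344.4 K: K = (2.883, 0.594, 0.426), RR gives ψ = 0.424, H_out = 19.554 kJ/mol
  T = 333.6 K: K = (2.645, 0.534, 0.391), RR gives ψ = 0.311, H_out = 13.500 kJ/mol
  T = 328.2 K: K = (2.528, 0.506, 0.374), RR gives ψ = 0.255, H_out = 10.378 kJ/mol
  T = 325.5 K: K = (2.470, 0.491, 0.365), RR gives ψ = 0.225, H_out = 8.776 kJ/mol
  T = 326.9 K: K = (2.500, 0.499, 0.370), RR gives ψ = 0.241, H_out = 9.611 kJ/mol
Linear interpolation between T = 325.5 (H_out = 8.776) and T = 326.9 (H_out = 9.611) on hF = 9.439 gives T ≈ 326.6 K, at which ψ = 0.24.

T = 326.6 K, V/F = 0.24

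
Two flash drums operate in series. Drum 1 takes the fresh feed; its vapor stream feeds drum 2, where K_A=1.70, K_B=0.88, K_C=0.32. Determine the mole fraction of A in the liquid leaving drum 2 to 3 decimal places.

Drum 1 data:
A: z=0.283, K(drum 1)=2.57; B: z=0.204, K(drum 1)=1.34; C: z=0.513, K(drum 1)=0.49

x_A (drum 2) = 0.393

Drum 1:
Material balance + equilibrium reduce to Σ zᵢ(Kᵢ−1)/(1+ψ₁(Kᵢ−1)) = 0.
Check two-phase: ΣzᵢKᵢ = 1.252 > 1 and Σzᵢ/Kᵢ = 1.309 > 1, so g(0) = 0.252 > 0 and g(1) = -0.309 < 0.
Iterate (Newton) starting at ψ₁ = 0.5:
  ψ₁ = 0.500: g = -0.0430, g' = -0.477 → ψ₁ = 0.410
  ψ₁ = 0.410: g = 0.0005, g' = -0.490 → ψ₁ = 0.411
Converged at ψ₁ = 0.411.
Drum-1 compositions:
  A: x = 0.172, y = 0.442
  B: x = 0.179, y = 0.240
  C: x = 0.649, y = 0.318
Drum-2 feed = drum-1 vapor: z₂ = (0.4422, 0.2399, 0.3180).
Drum 2:
Iterate (Newton) starting at ψ₂ = 0.5:
  ψ₂ = 0.500: g = -0.1290, g' = -0.460 → ψ₂ = 0.220
  ψ₂ = 0.220: g = -0.0156, g' = -0.370 → ψ₂ = 0.178
  ψ₂ = 0.178: g = -0.0001, g' = -0.365 → ψ₂ = 0.177
Converged at ψ₂ = 0.177.
  A: x = 0.393, y = 0.669
  B: x = 0.245, y = 0.216
  C: x = 0.362, y = 0.116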